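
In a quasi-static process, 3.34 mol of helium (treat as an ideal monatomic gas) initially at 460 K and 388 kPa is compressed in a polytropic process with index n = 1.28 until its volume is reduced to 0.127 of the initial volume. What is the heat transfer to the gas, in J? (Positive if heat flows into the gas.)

V₁ = nRT₁/P₁ = 3.34×8.314×460/388 = 32.9 L.
Polytropic n=1.28: T₂ = T₁(V₁/V₂)^(n−1) = 460×(7.87)^0.28 = 820 K; P₂ = P₁(V₁/V₂)^n = 5440 kPa.
W = (P₁V₁−P₂V₂)/(n−1) = (388×32.9−5440×4.18)/0.28 = -35700 J.
ΔU = nCvΔT = 3.34×12.5×(820−460) = 15000 J.
Q = ΔU + W = -20700 J.

-20700 J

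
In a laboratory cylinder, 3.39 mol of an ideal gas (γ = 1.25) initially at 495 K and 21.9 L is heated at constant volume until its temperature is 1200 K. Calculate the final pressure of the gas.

1540 kPa

P₁ = nRT₁/V₁ = 3.39×8.314×495/21.9 = 637 kPa.
Isochoric: V stays 21.9 L; P/T = const ⇒ T₂ = 1200 K, P₂ = 1540 kPa.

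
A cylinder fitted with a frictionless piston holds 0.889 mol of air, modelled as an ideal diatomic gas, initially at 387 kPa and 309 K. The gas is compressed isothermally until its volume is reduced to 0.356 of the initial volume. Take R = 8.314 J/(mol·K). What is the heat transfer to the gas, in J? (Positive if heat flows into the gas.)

-2360 J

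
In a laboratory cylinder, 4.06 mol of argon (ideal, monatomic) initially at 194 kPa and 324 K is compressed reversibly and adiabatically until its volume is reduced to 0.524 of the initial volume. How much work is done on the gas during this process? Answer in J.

8830 J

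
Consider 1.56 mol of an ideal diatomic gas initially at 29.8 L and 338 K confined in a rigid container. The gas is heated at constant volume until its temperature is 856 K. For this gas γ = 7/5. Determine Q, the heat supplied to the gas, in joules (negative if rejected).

P₁ = nRT₁/V₁ = 1.56×8.314×338/29.8 = 147 kPa.
Isochoric: V stays 29.8 L; P/T = const ⇒ T₂ = 856 K, P₂ = 373 kPa.
W = 0 (no volume change).
ΔU = nCvΔT = 1.56×20.8×(856−338) = 16800 J.
Q = ΔU = 16800 J.

16800 J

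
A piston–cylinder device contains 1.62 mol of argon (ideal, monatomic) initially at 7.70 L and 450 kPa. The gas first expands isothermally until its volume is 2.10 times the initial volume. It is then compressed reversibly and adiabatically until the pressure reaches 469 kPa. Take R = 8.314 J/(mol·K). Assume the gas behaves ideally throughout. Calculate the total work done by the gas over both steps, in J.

658 J

T₁ = P₁V₁/(nR) = 450×7.70/(1.62×8.314) = 257 K.
Step 1 — Isothermal: T stays 257 K; PV = const ⇒ V₂ = 16.2 L, P₂ = 214 kPa.
ΔU = 0 (ideal gas, T constant).
W = nRT ln(V₂/V₁) = 1.62×8.314×257×ln(2.10) = 2570 J.
Q = ΔU + W = 2570 J.
State after step 1: P = 214 kPa, V = 16.2 L, T = 257 K.
Step 2 — Adiabatic: T₂/T₁ = (P₂/P₁)^((γ−1)/γ) ⇒ T₂ = 257×(2.19)^0.400 = 352 K; V₂ = 10.1 L.
ΔU = nCvΔT = 1.62×12.5×(352−257) = 1910 J.
Q = 0 for an adiabatic process, so W = −ΔU = -1910 J.
Net over both steps: W = 658 J, Q = 2570 J, ΔU = 1910 J.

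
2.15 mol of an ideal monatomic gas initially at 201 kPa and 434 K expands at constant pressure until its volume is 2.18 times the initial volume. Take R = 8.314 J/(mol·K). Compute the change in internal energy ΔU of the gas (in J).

13700 J

V₁ = nRT₁/P₁ = 2.15×8.314×434/201 = 38.6 L.
Isobaric: P stays 201 kPa; V/T = const ⇒ T₂ = 946 K, V₂ = 84.1 L.
For an ideal gas ΔU = nCvΔT with Cv = (3/2)R = 12.5 J/(mol·K).
ΔU = 2.15×12.5×(946−434) = 13700 J.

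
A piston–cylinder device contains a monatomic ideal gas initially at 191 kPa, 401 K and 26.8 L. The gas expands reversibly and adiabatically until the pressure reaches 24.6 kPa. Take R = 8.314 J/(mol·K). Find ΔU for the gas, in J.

-4300 J

n = P₁V₁/(RT₁) = 191×26.8/(8.314×401) = 1.54 mol.
Adiabatic: T₂/T₁ = (P₂/P₁)^((γ−1)/γ) ⇒ T₂ = 401×(0.129)^0.400 = 177 K; V₂ = 91.7 L.
For an ideal gas ΔU = nCvΔT with Cv = (3/2)R = 12.5 J/(mol·K).
ΔU = 1.54×12.5×(177−401) = -4300 J.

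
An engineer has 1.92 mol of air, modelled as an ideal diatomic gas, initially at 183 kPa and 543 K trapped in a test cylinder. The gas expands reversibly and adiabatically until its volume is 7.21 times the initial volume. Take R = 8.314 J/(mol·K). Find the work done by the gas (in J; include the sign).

V₁ = nRT₁/P₁ = 1.92×8.314×543/183 = 47.4 L.
Adiabatic: TV^(γ−1) = const ⇒ T₂ = 543×(0.139)^0.400 = 246 K; PV^γ = const ⇒ P₂ = 11.5 kPa.
ΔU = nCvΔT = 1.92×20.8×(246−543) = -11800 J.
Q = 0 for an adiabatic process, so W = −ΔU = 11800 J.

11800 J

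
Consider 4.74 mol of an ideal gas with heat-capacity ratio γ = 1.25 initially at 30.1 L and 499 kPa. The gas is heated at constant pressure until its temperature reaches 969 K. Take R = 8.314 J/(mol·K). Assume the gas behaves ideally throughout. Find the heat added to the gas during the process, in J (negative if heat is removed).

116000 J

T₁ = P₁V₁/(nR) = 499×30.1/(4.74×8.314) = 381 K.
Isobaric: P stays 499 kPa; V/T = const ⇒ T₂ = 969 K, V₂ = 76.5 L.
W = PΔV = 499×(76.5−30.1) kPa·L = 23200 J.
ΔU = nCvΔT = 4.74×33.3×(969−381) = 92700 J.
Q = ΔU + W = nCpΔT = 116000 J.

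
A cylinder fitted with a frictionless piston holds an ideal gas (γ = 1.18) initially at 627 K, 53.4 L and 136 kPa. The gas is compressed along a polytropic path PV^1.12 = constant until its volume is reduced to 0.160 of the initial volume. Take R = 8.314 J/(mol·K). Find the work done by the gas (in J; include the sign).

n = P₁V₁/(RT₁) = 136×53.4/(8.314×627) = 1.39 mol.
Polytropic n=1.12: T₂ = T₁(V₁/V₂)^(n−1) = 627×(6.25)^0.12 = 781 K; P₂ = P₁(V₁/V₂)^n = 1060 kPa.
W = (P₁V₁−P₂V₂)/(n−1) = (136×53.4−1060×8.54)/0.12 = -14900 J.

-14900 J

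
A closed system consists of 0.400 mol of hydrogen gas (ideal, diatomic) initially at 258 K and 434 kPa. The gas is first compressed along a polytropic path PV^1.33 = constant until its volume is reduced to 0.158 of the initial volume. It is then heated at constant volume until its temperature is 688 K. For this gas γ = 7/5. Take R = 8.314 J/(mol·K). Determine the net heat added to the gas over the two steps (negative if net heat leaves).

V₁ = nRT₁/P₁ = 0.400×8.314×258/434 = 1.98 L.
Step 1 — Polytropic n=1.33: T₂ = T₁(V₁/V₂)^(n−1) = 258×(6.33)^0.33 = 474 K; P₂ = P₁(V₁/V₂)^n = 5050 kPa.
W = (P₁V₁−P₂V₂)/(n−1) = (434×1.98−5050×0.312)/0.33 = -2180 J.
ΔU = nCvΔT = 0.400×20.8×(474−258) = 1800 J.
Q = ΔU + W = -381 J.
State after step 1: P = 5050 kPa, V = 0.312 L, T = 474 K.
Step 2 — Isochoric: V stays 0.312 L; P/T = const ⇒ T₂ = 688 K, P₂ = 7320 kPa.
W = 0 (no volume change).
ΔU = nCvΔT = 0.400×20.8×(688−474) = 1780 J.
Q = ΔU = 1780 J.
Net over both steps: W = -2180 J, Q = 1400 J, ΔU = 3580 J.

1400 J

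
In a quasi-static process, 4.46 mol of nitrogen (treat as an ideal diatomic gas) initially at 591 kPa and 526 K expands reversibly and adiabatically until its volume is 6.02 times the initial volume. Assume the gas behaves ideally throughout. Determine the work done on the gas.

-25000 J

V₁ = nRT₁/P₁ = 4.46×8.314×526/591 = 33.0 L.
Adiabatic: TV^(γ−1) = const ⇒ T₂ = 526×(0.166)^0.400 = 257 K; PV^γ = const ⇒ P₂ = 47.9 kPa.
ΔU = nCvΔT = 4.46×20.8×(257−526) = -25000 J.
Q = 0 for an adiabatic process, so W = −ΔU = 25000 J.
Work done on the gas = −W_by = -25000 J.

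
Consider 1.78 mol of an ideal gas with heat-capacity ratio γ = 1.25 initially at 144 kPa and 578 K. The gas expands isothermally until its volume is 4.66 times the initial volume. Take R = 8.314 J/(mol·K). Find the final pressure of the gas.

V₁ = nRT₁/P₁ = 1.78×8.314×578/144 = 59.4 L.
Isothermal: T stays 578 K; PV = const ⇒ V₂ = 277 L, P₂ = 30.9 kPa.

30.9 kPa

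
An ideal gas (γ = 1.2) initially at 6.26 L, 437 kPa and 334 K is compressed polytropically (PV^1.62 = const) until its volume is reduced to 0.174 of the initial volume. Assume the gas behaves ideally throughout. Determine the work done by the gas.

-8640 J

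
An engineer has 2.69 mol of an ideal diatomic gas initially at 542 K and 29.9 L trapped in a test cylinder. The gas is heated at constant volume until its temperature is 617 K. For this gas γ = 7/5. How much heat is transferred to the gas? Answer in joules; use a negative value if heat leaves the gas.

P₁ = nRT₁/V₁ = 2.69×8.314×542/29.9 = 405 kPa.
Isochoric: V stays 29.9 L; P/T = const ⇒ T₂ = 617 K, P₂ = 462 kPa.
W = 0 (no volume change).
ΔU = nCvΔT = 2.69×20.8×(617−542) = 4190 J.
Q = ΔU = 4190 J.

4190 J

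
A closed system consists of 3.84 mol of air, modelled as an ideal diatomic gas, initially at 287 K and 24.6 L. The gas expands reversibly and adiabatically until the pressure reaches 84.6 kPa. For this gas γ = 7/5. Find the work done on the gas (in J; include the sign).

-7910 J

P₁ = nRT₁/V₁ = 3.84×8.314×287/24.6 = 372 kPa.
Adiabatic: T₂/T₁ = (P₂/P₁)^((γ−1)/γ) ⇒ T₂ = 287×(0.227)^0.286 = 188 K; V₂ = 70.9 L.
ΔU = nCvΔT = 3.84×20.8×(188−287) = -7910 J.
Q = 0 for an adiabatic process, so W = −ΔU = 7910 J.
Work done on the gas = −W_by = -7910 J.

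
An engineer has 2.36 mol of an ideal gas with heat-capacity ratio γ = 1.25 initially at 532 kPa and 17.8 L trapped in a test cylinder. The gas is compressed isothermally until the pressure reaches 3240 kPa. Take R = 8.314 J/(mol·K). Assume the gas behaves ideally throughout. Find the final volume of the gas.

2.92 L

T₁ = P₁V₁/(nR) = 532×17.8/(2.36×8.314) = 483 K.
Isothermal: T stays 483 K; PV = const ⇒ V₂ = 2.92 L, P₂ = 3240 kPa.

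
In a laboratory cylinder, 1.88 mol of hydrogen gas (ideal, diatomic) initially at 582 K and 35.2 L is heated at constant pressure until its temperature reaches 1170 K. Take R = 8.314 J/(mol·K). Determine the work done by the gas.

P₁ = nRT₁/V₁ = 1.88×8.314×582/35.2 = 258 kPa.
Isobaric: P stays 258 kPa; V/T = const ⇒ T₂ = 1170 K, V₂ = 70.8 L.
W = PΔV = 258×(70.8−35.2) kPa·L = 9190 J.

9190 J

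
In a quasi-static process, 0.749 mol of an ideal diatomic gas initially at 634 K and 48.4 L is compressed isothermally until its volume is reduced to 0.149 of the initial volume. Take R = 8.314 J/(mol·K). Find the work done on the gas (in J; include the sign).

7520 J

P₁ = nRT₁/V₁ = 0.749×8.314×634/48.4 = 81.6 kPa.
Isothermal: T stays 634 K; PV = const ⇒ V₂ = 7.21 L, P₂ = 547 kPa.
W = nRT ln(V₂/V₁) = 0.749×8.314×634×ln(0.149) = -7520 J.
Work done on the gas = −W_by = 7520 J.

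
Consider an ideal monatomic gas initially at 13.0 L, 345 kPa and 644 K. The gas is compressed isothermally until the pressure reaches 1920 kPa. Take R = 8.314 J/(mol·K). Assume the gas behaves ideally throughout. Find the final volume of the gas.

2.34 L

Isothermal: T stays 644 K; PV = const ⇒ V₂ = 2.34 L, P₂ = 1920 kPa.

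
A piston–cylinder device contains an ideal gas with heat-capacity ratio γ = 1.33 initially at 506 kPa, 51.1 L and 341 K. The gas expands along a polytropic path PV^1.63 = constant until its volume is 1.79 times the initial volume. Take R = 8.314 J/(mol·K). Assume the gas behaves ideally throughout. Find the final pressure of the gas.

196 kPa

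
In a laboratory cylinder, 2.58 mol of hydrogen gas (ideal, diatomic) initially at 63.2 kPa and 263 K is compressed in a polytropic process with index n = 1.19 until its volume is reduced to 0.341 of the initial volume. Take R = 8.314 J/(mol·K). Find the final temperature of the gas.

323 K

V₁ = nRT₁/P₁ = 2.58×8.314×263/63.2 = 89.3 L.
Polytropic n=1.19: T₂ = T₁(V₁/V₂)^(n−1) = 263×(2.93)^0.19 = 323 K; P₂ = P₁(V₁/V₂)^n = 227 kPa.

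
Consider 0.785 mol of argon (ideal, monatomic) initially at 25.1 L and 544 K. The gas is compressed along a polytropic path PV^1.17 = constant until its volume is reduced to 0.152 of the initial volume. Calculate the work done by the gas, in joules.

-7880 J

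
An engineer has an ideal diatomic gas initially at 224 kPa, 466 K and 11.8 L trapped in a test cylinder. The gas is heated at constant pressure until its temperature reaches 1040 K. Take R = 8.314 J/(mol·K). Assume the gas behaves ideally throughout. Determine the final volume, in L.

26.3 L

Isobaric: P stays 224 kPa; V/T = const ⇒ T₂ = 1040 K, V₂ = 26.3 L.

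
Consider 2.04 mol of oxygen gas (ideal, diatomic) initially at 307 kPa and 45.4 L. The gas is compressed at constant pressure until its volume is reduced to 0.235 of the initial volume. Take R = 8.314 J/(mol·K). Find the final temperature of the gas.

T₁ = P₁V₁/(nR) = 307×45.4/(2.04×8.314) = 822 K.
Isobaric: P stays 307 kPa; V/T = const ⇒ T₂ = 193 K, V₂ = 10.7 L.

193 K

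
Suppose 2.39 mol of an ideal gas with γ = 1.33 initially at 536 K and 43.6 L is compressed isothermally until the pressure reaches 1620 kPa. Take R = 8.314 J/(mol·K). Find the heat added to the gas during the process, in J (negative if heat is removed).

-20100 J

P₁ = nRT₁/V₁ = 2.39×8.314×536/43.6 = 244 kPa.
Isothermal: T stays 536 K; PV = const ⇒ V₂ = 6.57 L, P₂ = 1620 kPa.
ΔU = 0 (ideal gas, T constant).
W = nRT ln(V₂/V₁) = 2.39×8.314×536×ln(0.151) = -20100 J.
Q = ΔU + W = -20100 J.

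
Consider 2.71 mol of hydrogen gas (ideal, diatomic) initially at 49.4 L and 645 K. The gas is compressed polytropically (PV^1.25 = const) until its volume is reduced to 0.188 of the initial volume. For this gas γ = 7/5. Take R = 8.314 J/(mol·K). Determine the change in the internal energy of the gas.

18800 J

P₁ = nRT₁/V₁ = 2.71×8.314×645/49.4 = 294 kPa.
Polytropic n=1.25: T₂ = T₁(V₁/V₂)^(n−1) = 645×(5.32)^0.25 = 980 K; P₂ = P₁(V₁/V₂)^n = 2380 kPa.
For an ideal gas ΔU = nCvΔT with Cv = (5/2)R = 20.8 J/(mol·K).
ΔU = 2.71×20.8×(980−645) = 18800 J.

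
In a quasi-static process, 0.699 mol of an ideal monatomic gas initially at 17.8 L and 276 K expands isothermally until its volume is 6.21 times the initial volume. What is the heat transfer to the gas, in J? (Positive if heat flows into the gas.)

P₁ = nRT₁/V₁ = 0.699×8.314×276/17.8 = 90.1 kPa.
Isothermal: T stays 276 K; PV = const ⇒ V₂ = 111 L, P₂ = 14.5 kPa.
ΔU = 0 (ideal gas, T constant).
W = nRT ln(V₂/V₁) = 0.699×8.314×276×ln(6.21) = 2930 J.
Q = ΔU + W = 2930 J.

2930 J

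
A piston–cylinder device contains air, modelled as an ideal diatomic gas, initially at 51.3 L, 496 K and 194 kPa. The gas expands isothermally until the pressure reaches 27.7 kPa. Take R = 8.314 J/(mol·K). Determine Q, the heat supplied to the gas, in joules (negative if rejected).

19400 J

n = P₁V₁/(RT₁) = 194×51.3/(8.314×496) = 2.41 mol.
Isothermal: T stays 496 K; PV = const ⇒ V₂ = 359 L, P₂ = 27.7 kPa.
ΔU = 0 (ideal gas, T constant).
W = nRT ln(V₂/V₁) = 2.41×8.314×496×ln(7.00) = 19400 J.
Q = ΔU + W = 19400 J.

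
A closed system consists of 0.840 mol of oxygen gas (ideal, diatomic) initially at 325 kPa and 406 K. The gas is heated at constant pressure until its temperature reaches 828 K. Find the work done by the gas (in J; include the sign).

2950 J

V₁ = nRT₁/P₁ = 0.840×8.314×406/325 = 8.72 L.
Isobaric: P stays 325 kPa; V/T = const ⇒ T₂ = 828 K, V₂ = 17.8 L.
W = PΔV = 325×(17.8−8.72) kPa·L = 2950 J.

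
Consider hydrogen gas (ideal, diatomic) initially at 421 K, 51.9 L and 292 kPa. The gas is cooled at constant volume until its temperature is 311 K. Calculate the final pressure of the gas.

Isochoric: V stays 51.9 L; P/T = const ⇒ T₂ = 311 K, P₂ = 216 kPa.

216 kPa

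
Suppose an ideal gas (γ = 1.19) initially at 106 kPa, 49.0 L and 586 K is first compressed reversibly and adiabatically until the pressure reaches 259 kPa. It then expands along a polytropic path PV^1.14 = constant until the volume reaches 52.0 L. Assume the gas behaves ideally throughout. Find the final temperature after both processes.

603 K

n = P₁V₁/(RT₁) = 106×49.0/(8.314×586) = 1.07 mol.
Step 1 — Adiabatic: T₂/T₁ = (P₂/P₁)^((γ−1)/γ) ⇒ T₂ = 586×(2.44)^0.160 = 676 K; V₂ = 23.1 L.
ΔU = nCvΔT = 1.07×43.8×(676−586) = 4190 J.
Q = 0 for an adiabatic process, so W = −ΔU = -4190 J.
State after step 1: P = 259 kPa, V = 23.1 L, T = 676 K.
Step 2 — Polytropic n=1.14: T₂ = T₁(V₁/V₂)^(n−1) = 676×(0.445)^0.14 = 603 K; P₂ = P₁(V₁/V₂)^n = 103 kPa.
W = (P₁V₁−P₂V₂)/(n−1) = (259×23.1−103×52.0)/0.14 = 4590 J.
ΔU = nCvΔT = 1.07×43.8×(603−676) = -3380 J.
Q = ΔU + W = 1210 J.
Net over both steps: W = 397 J, Q = 1210 J, ΔU = 811 J.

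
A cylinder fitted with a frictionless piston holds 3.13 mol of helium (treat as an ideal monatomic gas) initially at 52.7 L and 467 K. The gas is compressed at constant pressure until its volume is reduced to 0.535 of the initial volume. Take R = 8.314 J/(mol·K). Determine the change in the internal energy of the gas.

P₁ = nRT₁/V₁ = 3.13×8.314×467/52.7 = 231 kPa.
Isobaric: P stays 231 kPa; V/T = const ⇒ T₂ = 250 K, V₂ = 28.2 L.
For an ideal gas ΔU = nCvΔT with Cv = (3/2)R = 12.5 J/(mol·K).
ΔU = 3.13×12.5×(250−467) = -8480 J.

-8480 J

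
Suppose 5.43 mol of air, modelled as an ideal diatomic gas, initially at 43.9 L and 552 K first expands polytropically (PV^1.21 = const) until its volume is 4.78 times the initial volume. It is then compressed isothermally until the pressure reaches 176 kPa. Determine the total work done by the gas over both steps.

P₁ = nRT₁/V₁ = 5.43×8.314×552/43.9 = 568 kPa.
Step 1 — Polytropic n=1.21: T₂ = T₁(V₁/V₂)^(n−1) = 552×(0.209)^0.21 = 397 K; P₂ = P₁(V₁/V₂)^n = 85.5 kPa.
W = (P₁V₁−P₂V₂)/(n−1) = (568×43.9−85.5×210)/0.21 = 33200 J.
ΔU = nCvΔT = 5.43×20.8×(397−552) = -17400 J.
Q = ΔU + W = 15800 J.
State after step 1: P = 85.5 kPa, V = 210 L, T = 397 K.
Step 2 — Isothermal: T stays 397 K; PV = const ⇒ V₂ = 102 L, P₂ = 176 kPa.
ΔU = 0 (ideal gas, T constant).
W = nRT ln(V₂/V₁) = 5.43×8.314×397×ln(0.486) = -13000 J.
Q = ΔU + W = -13000 J.
Net over both steps: W = 20300 J, Q = 2830 J, ΔU = -17400 J.

20300 J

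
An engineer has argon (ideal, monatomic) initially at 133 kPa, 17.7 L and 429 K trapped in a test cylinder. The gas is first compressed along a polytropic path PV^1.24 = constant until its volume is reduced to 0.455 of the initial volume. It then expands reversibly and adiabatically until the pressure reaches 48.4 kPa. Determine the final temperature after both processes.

n = P₁V₁/(RT₁) = 133×17.7/(8.314×429) = 0.660 mol.
Step 1 — Polytropic n=1.24: T₂ = T₁(V₁/V₂)^(n−1) = 429×(2.20)^0.24 = 518 K; P₂ = P₁(V₁/V₂)^n = 353 kPa.
W = (P₁V₁−P₂V₂)/(n−1) = (133×17.7−353×8.05)/0.24 = -2040 J.
ΔU = nCvΔT = 0.660×12.5×(518−429) = 735 J.
Q = ΔU + W = -1310 J.
State after step 1: P = 353 kPa, V = 8.05 L, T = 518 K.
Step 2 — Adiabatic: T₂/T₁ = (P₂/P₁)^((γ−1)/γ) ⇒ T₂ = 518×(0.137)^0.400 = 234 K; V₂ = 26.5 L.
ΔU = nCvΔT = 0.660×12.5×(234−518) = -2340 J.
Q = 0 for an adiabatic process, so W = −ΔU = 2340 J.
Net over both steps: W = 299 J, Q = -1310 J, ΔU = -1600 J.

234 K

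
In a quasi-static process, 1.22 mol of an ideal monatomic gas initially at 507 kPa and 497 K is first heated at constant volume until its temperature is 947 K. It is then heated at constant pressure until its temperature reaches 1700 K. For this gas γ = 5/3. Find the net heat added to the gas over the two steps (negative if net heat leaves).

V₁ = nRT₁/P₁ = 1.22×8.314×497/507 = 9.94 L.
Step 1 — Isochoric: V stays 9.94 L; P/T = const ⇒ T₂ = 947 K, P₂ = 966 kPa.
W = 0 (no volume change).
ΔU = nCvΔT = 1.22×12.5×(947−497) = 6850 J.
Q = ΔU = 6850 J.
State after step 1: P = 966 kPa, V = 9.94 L, T = 947 K.
Step 2 — Isobaric: P stays 966 kPa; V/T = const ⇒ T₂ = 1700 K, V₂ = 17.8 L.
W = PΔV = 966×(17.8−9.94) kPa·L = 7640 J.
ΔU = nCvΔT = 1.22×12.5×(1700−947) = 11500 J.
Q = ΔU + W = nCpΔT = 19100 J.
Net over both steps: W = 7640 J, Q = 25900 J, ΔU = 18300 J.

25900 J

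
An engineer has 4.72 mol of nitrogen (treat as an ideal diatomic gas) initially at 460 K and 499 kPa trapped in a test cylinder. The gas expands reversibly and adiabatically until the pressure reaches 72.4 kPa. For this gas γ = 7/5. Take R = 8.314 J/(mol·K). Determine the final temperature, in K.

V₁ = nRT₁/P₁ = 4.72×8.314×460/499 = 36.2 L.
Adiabatic: T₂/T₁ = (P₂/P₁)^((γ−1)/γ) ⇒ T₂ = 460×(0.145)^0.286 = 265 K; V₂ = 144 L.

265 K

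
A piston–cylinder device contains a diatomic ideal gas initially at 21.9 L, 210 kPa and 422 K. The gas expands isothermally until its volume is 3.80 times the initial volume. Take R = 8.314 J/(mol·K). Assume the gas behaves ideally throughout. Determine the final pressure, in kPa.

Isothermal: T stays 422 K; PV = const ⇒ V₂ = 83.2 L, P₂ = 55.3 kPa.

55.3 kPa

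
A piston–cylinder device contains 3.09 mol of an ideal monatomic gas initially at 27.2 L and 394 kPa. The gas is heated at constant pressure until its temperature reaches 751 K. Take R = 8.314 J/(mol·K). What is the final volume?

49.0 L

T₁ = P₁V₁/(nR) = 394×27.2/(3.09×8.314) = 417 K.
Isobaric: P stays 394 kPa; V/T = const ⇒ T₂ = 751 K, V₂ = 49.0 L.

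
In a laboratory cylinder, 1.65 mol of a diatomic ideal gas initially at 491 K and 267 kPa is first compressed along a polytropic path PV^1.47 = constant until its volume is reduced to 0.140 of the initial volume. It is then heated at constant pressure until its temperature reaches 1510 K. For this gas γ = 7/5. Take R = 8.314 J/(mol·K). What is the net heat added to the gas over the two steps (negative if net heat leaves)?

16900 J

V₁ = nRT₁/P₁ = 1.65×8.314×491/267 = 25.2 L.
Step 1 — Polytropic n=1.47: T₂ = T₁(V₁/V₂)^(n−1) = 491×(7.14)^0.47 = 1240 K; P₂ = P₁(V₁/V₂)^n = 4810 kPa.
W = (P₁V₁−P₂V₂)/(n−1) = (267×25.2−4810×3.53)/0.47 = -21800 J.
ΔU = nCvΔT = 1.65×20.8×(1240−491) = 25600 J.
Q = ΔU + W = 3810 J.
State after step 1: P = 4810 kPa, V = 3.53 L, T = 1240 K.
Step 2 — Isobaric: P stays 4810 kPa; V/T = const ⇒ T₂ = 1510 K, V₂ = 4.31 L.
W = PΔV = 4810×(4.31−3.53) kPa·L = 3740 J.
ΔU = nCvΔT = 1.65×20.8×(1510−1240) = 9360 J.
Q = ΔU + W = nCpΔT = 13100 J.
Net over both steps: W = -18000 J, Q = 16900 J, ΔU = 34900 J.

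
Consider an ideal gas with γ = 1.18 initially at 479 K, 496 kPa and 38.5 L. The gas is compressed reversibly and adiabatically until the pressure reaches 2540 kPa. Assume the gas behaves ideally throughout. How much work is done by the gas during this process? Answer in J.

-30000 J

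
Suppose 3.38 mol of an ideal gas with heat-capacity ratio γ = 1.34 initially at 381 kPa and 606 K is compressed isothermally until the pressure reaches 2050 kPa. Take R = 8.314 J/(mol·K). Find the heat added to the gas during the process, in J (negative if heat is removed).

-28700 J

V₁ = nRT₁/P₁ = 3.38×8.314×606/381 = 44.7 L.
Isothermal: T stays 606 K; PV = const ⇒ V₂ = 8.31 L, P₂ = 2050 kPa.
ΔU = 0 (ideal gas, T constant).
W = nRT ln(V₂/V₁) = 3.38×8.314×606×ln(0.186) = -28700 J.
Q = ΔU + W = -28700 J.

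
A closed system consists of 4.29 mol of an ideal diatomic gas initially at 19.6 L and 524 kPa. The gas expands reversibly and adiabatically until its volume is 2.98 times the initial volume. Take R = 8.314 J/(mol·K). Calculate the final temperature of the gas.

T₁ = P₁V₁/(nR) = 524×19.6/(4.29×8.314) = 288 K.
Adiabatic: TV^(γ−1) = const ⇒ T₂ = 288×(0.336)^0.400 = 186 K; PV^γ = const ⇒ P₂ = 114 kPa.

186 K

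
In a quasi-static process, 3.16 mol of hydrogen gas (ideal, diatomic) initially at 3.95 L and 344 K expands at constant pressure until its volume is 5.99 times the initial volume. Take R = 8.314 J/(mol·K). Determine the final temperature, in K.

2060 K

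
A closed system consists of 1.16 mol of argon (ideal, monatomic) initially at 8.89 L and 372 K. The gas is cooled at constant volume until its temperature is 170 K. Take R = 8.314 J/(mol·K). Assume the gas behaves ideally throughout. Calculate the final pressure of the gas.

P₁ = nRT₁/V₁ = 1.16×8.314×372/8.89 = 404 kPa.
Isochoric: V stays 8.89 L; P/T = const ⇒ T₂ = 170 K, P₂ = 184 kPa.

184 kPa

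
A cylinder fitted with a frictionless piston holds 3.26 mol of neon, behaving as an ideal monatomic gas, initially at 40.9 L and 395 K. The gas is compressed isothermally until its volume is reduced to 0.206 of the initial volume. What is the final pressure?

P₁ = nRT₁/V₁ = 3.26×8.314×395/40.9 = 262 kPa.
Isothermal: T stays 395 K; PV = const ⇒ V₂ = 8.43 L, P₂ = 1270 kPa.

1270 kPa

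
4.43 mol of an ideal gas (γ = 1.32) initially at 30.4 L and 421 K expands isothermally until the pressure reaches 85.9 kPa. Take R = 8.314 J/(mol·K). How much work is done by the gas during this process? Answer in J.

P₁ = nRT₁/V₁ = 4.43×8.314×421/30.4 = 510 kPa.
Isothermal: T stays 421 K; PV = const ⇒ V₂ = 181 L, P₂ = 85.9 kPa.
W = nRT ln(V₂/V₁) = 4.43×8.314×421×ln(5.94) = 27600 J.

27600 J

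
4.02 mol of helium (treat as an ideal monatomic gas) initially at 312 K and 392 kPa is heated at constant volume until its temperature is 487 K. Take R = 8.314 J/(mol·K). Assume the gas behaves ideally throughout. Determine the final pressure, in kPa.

V₁ = nRT₁/P₁ = 4.02×8.314×312/392 = 26.6 L.
Isochoric: V stays 26.6 L; P/T = const ⇒ T₂ = 487 K, P₂ = 612 kPa.

612 kPa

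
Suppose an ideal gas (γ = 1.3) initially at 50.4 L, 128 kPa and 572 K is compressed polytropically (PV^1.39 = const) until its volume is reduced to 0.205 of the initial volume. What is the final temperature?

Polytropic n=1.39: T₂ = T₁(V₁/V₂)^(n−1) = 572×(4.88)^0.39 = 1060 K; P₂ = P₁(V₁/V₂)^n = 1160 kPa.

1060 K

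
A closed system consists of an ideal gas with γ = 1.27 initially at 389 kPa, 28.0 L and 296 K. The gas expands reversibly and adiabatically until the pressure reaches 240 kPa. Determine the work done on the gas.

-3940 J

n = P₁V₁/(RT₁) = 389×28.0/(8.314×296) = 4.43 mol.
Adiabatic: T₂/T₁ = (P₂/P₁)^((γ−1)/γ) ⇒ T₂ = 296×(0.617)^0.213 = 267 K; V₂ = 41.0 L.
ΔU = nCvΔT = 4.43×30.8×(267−296) = -3940 J.
Q = 0 for an adiabatic process, so W = −ΔU = 3940 J.
Work done on the gas = −W_by = -3940 J.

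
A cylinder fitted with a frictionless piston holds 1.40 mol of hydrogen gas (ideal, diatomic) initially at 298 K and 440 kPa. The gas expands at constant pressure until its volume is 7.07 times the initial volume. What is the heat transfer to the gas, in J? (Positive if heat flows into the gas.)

73700 J

V₁ = nRT₁/P₁ = 1.40×8.314×298/440 = 7.88 L.
Isobaric: P stays 440 kPa; V/T = const ⇒ T₂ = 2110 K, V₂ = 55.7 L.
W = PΔV = 440×(55.7−7.88) kPa·L = 21100 J.
ΔU = nCvΔT = 1.40×20.8×(2110−298) = 52600 J.
Q = ΔU + W = nCpΔT = 73700 J.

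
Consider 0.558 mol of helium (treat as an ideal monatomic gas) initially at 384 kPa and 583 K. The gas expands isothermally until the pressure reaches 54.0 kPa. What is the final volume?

V₁ = nRT₁/P₁ = 0.558×8.314×583/384 = 7.04 L.
Isothermal: T stays 583 K; PV = const ⇒ V₂ = 50.1 L, P₂ = 54.0 kPa.

50.1 L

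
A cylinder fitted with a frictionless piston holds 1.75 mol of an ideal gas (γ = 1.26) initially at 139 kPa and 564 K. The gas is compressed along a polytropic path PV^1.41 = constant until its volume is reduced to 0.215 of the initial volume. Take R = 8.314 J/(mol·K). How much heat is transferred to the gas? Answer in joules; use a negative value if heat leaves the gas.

V₁ = nRT₁/P₁ = 1.75×8.314×564/139 = 59.0 L.
Polytropic n=1.41: T₂ = T₁(V₁/V₂)^(n−1) = 564×(4.65)^0.41 = 1060 K; P₂ = P₁(V₁/V₂)^n = 1210 kPa.
W = (P₁V₁−P₂V₂)/(n−1) = (139×59.0−1210×12.7)/0.41 = -17600 J.
ΔU = nCvΔT = 1.75×32.0×(1060−564) = 27700 J.
Q = ΔU + W = 10100 J.

10100 J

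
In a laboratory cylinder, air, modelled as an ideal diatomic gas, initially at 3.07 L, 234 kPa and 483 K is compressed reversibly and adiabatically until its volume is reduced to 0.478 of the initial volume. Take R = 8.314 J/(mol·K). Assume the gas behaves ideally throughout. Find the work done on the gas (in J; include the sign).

617 J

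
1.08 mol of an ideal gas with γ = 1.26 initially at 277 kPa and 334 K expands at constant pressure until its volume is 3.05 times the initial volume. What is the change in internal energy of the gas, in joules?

23600 J

V₁ = nRT₁/P₁ = 1.08×8.314×334/277 = 10.8 L.
Isobaric: P stays 277 kPa; V/T = const ⇒ T₂ = 1020 K, V₂ = 33.0 L.
For an ideal gas ΔU = nCvΔT with Cv = R/(γ−1) = 32.0 J/(mol·K).
ΔU = 1.08×32.0×(1020−334) = 23600 J.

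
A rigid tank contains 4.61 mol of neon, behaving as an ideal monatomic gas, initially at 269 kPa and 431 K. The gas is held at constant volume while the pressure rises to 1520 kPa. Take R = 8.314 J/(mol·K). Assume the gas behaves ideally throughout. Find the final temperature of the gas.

V₁ = nRT₁/P₁ = 4.61×8.314×431/269 = 61.4 L.
Isochoric: V stays 61.4 L; P/T = const ⇒ T₂ = 2440 K, P₂ = 1520 kPa.

2440 K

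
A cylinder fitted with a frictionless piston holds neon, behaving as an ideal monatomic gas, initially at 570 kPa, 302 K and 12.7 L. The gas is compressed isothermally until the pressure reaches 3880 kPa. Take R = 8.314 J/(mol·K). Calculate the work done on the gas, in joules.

13900 J

n = P₁V₁/(RT₁) = 570×12.7/(8.314×302) = 2.88 mol.
Isothermal: T stays 302 K; PV = const ⇒ V₂ = 1.87 L, P₂ = 3880 kPa.
W = nRT ln(V₂/V₁) = 2.88×8.314×302×ln(0.147) = -13900 J.
Work done on the gas = −W_by = 13900 J.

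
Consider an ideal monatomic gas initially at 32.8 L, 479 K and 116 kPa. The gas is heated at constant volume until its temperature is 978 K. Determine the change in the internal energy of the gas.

n = P₁V₁/(RT₁) = 116×32.8/(8.314×479) = 0.955 mol.
Isochoric: V stays 32.8 L; P/T = const ⇒ T₂ = 978 K, P₂ = 237 kPa.
For an ideal gas ΔU = nCvΔT with Cv = (3/2)R = 12.5 J/(mol·K).
ΔU = 0.955×12.5×(978−479) = 5950 J.

5950 J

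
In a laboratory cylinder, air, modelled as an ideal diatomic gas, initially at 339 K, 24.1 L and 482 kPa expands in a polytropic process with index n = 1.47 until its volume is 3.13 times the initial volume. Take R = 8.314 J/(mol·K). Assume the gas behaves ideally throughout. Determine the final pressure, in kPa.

Polytropic n=1.47: T₂ = T₁(V₁/V₂)^(n−1) = 339×(0.319)^0.47 = 198 K; P₂ = P₁(V₁/V₂)^n = 90.1 kPa.

90.1 kPa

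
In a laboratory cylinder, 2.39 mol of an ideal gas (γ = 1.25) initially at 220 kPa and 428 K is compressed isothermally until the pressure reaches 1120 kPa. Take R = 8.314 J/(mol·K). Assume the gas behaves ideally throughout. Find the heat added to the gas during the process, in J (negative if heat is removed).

V₁ = nRT₁/P₁ = 2.39×8.314×428/220 = 38.7 L.
Isothermal: T stays 428 K; PV = const ⇒ V₂ = 7.59 L, P₂ = 1120 kPa.
ΔU = 0 (ideal gas, T constant).
W = nRT ln(V₂/V₁) = 2.39×8.314×428×ln(0.196) = -13800 J.
Q = ΔU + W = -13800 J.

-13800 J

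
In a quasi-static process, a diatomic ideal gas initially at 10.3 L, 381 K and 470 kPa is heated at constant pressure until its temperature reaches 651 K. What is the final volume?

17.6 L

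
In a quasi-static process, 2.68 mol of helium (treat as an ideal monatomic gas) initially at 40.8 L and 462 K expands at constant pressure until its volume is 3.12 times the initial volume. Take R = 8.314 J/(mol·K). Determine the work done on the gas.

-21800 J

P₁ = nRT₁/V₁ = 2.68×8.314×462/40.8 = 252 kPa.
Isobaric: P stays 252 kPa; V/T = const ⇒ T₂ = 1440 K, V₂ = 127 L.
W = PΔV = 252×(127−40.8) kPa·L = 21800 J.
Work done on the gas = −W_by = -21800 J.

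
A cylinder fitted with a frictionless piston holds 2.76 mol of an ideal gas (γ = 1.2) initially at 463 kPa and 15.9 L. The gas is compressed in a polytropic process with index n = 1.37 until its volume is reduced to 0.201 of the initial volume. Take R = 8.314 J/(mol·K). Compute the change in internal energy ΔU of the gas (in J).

29800 J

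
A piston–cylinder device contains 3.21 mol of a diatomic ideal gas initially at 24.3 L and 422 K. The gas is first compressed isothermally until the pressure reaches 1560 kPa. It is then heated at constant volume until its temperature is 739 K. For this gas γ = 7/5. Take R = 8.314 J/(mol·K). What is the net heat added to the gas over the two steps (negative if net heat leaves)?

7480 J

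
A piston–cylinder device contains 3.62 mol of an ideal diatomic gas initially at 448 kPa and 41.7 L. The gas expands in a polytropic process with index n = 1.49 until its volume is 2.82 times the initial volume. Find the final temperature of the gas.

T₁ = P₁V₁/(nR) = 448×41.7/(3.62×8.314) = 621 K.
Polytropic n=1.49: T₂ = T₁(V₁/V₂)^(n−1) = 621×(0.355)^0.49 = 373 K; P₂ = P₁(V₁/V₂)^n = 95.6 kPa.

373 K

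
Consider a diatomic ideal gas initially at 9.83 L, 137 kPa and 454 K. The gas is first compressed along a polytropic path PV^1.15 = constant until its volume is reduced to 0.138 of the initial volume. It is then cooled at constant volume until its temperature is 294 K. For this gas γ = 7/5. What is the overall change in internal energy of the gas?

n = P₁V₁/(RT₁) = 137×9.83/(8.314×454) = 0.357 mol.
Step 1 — Polytropic n=1.15: T₂ = T₁(V₁/V₂)^(n−1) = 454×(7.25)^0.15 = 611 K; P₂ = P₁(V₁/V₂)^n = 1340 kPa.
W = (P₁V₁−P₂V₂)/(n−1) = (137×9.83−1340×1.36)/0.15 = -3110 J.
ΔU = nCvΔT = 0.357×20.8×(611−454) = 1160 J.
Q = ΔU + W = -1940 J.
State after step 1: P = 1340 kPa, V = 1.36 L, T = 611 K.
Step 2 — Isochoric: V stays 1.36 L; P/T = const ⇒ T₂ = 294 K, P₂ = 643 kPa.
W = 0 (no volume change).
ΔU = nCvΔT = 0.357×20.8×(294−611) = -2350 J.
Q = ΔU = -2350 J.
Net over both steps: W = -3110 J, Q = -4290 J, ΔU = -1190 J.

-1190 J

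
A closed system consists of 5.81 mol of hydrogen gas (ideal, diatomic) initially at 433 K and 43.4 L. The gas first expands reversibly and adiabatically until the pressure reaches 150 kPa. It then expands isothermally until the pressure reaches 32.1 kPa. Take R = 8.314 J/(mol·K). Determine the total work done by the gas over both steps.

P₁ = nRT₁/V₁ = 5.81×8.314×433/43.4 = 482 kPa.
Step 1 — Adiabatic: T₂/T₁ = (P₂/P₁)^((γ−1)/γ) ⇒ T₂ = 433×(0.311)^0.286 = 310 K; V₂ = 99.9 L.
ΔU = nCvΔT = 5.81×20.8×(310−433) = -14800 J.
Q = 0 for an adiabatic process, so W = −ΔU = 14800 J.
State after step 1: P = 150 kPa, V = 99.9 L, T = 310 K.
Step 2 — Isothermal: T stays 310 K; PV = const ⇒ V₂ = 467 L, P₂ = 32.1 kPa.
ΔU = 0 (ideal gas, T constant).
W = nRT ln(V₂/V₁) = 5.81×8.314×310×ln(4.67) = 23100 J.
Q = ΔU + W = 23100 J.
Net over both steps: W = 37900 J, Q = 23100 J, ΔU = -14800 J.

37900 J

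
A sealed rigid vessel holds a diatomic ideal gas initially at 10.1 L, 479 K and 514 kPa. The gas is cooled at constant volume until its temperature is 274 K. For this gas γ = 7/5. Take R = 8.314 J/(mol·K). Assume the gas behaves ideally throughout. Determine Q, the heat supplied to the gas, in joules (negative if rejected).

-5550 J

n = P₁V₁/(RT₁) = 514×10.1/(8.314×479) = 1.30 mol.
Isochoric: V stays 10.1 L; P/T = const ⇒ T₂ = 274 K, P₂ = 294 kPa.
W = 0 (no volume change).
ΔU = nCvΔT = 1.30×20.8×(274−479) = -5550 J.
Q = ΔU = -5550 J.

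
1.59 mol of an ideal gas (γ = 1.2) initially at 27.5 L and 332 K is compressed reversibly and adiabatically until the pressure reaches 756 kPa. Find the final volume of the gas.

P₁ = nRT₁/V₁ = 1.59×8.314×332/27.5 = 160 kPa.
Adiabatic: T₂/T₁ = (P₂/P₁)^((γ−1)/γ) ⇒ T₂ = 332×(4.74)^0.167 = 430 K; V₂ = 7.52 L.

7.52 L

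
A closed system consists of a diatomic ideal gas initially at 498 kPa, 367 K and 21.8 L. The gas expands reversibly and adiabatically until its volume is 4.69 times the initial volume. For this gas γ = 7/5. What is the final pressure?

Adiabatic: TV^(γ−1) = const ⇒ T₂ = 367×(0.213)^0.400 = 198 K; PV^γ = const ⇒ P₂ = 57.2 kPa.

57.2 kPa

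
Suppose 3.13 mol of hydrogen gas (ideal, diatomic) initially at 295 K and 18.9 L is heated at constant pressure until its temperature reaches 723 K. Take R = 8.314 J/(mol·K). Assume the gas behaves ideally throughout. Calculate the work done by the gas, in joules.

11100 J

P₁ = nRT₁/V₁ = 3.13×8.314×295/18.9 = 406 kPa.
Isobaric: P stays 406 kPa; V/T = const ⇒ T₂ = 723 K, V₂ = 46.3 L.
W = PΔV = 406×(46.3−18.9) kPa·L = 11100 J.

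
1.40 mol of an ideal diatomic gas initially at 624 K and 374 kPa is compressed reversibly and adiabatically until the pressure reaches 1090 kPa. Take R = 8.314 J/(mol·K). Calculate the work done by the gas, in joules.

V₁ = nRT₁/P₁ = 1.40×8.314×624/374 = 19.4 L.
Adiabatic: T₂/T₁ = (P₂/P₁)^((γ−1)/γ) ⇒ T₂ = 624×(2.91)^0.286 = 847 K; V₂ = 9.05 L.
ΔU = nCvΔT = 1.40×20.8×(847−624) = 6490 J.
Q = 0 for an adiabatic process, so W = −ΔU = -6490 J.

-6490 J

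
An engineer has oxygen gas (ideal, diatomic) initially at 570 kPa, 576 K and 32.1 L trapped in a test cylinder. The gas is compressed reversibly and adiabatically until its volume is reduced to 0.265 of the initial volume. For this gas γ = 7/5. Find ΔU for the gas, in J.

32100 J

n = P₁V₁/(RT₁) = 570×32.1/(8.314×576) = 3.82 mol.
Adiabatic: TV^(γ−1) = const ⇒ T₂ = 576×(3.77)^0.400 = 980 K; PV^γ = const ⇒ P₂ = 3660 kPa.
For an ideal gas ΔU = nCvΔT with Cv = (5/2)R = 20.8 J/(mol·K).
ΔU = 3.82×20.8×(980−576) = 32100 J.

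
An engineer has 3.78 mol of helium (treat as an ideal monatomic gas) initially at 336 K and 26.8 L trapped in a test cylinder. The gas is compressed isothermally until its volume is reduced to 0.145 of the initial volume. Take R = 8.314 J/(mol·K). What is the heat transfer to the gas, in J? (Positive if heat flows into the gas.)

P₁ = nRT₁/V₁ = 3.78×8.314×336/26.8 = 394 kPa.
Isothermal: T stays 336 K; PV = const ⇒ V₂ = 3.89 L, P₂ = 2720 kPa.
ΔU = 0 (ideal gas, T constant).
W = nRT ln(V₂/V₁) = 3.78×8.314×336×ln(0.145) = -20400 J.
Q = ΔU + W = -20400 J.

-20400 J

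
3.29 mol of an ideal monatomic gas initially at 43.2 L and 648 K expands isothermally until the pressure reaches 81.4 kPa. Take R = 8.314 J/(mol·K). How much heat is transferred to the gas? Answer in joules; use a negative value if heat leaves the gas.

P₁ = nRT₁/V₁ = 3.29×8.314×648/43.2 = 410 kPa.
Isothermal: T stays 648 K; PV = const ⇒ V₂ = 218 L, P₂ = 81.4 kPa.
ΔU = 0 (ideal gas, T constant).
W = nRT ln(V₂/V₁) = 3.29×8.314×648×ln(5.04) = 28700 J.
Q = ΔU + W = 28700 J.

28700 J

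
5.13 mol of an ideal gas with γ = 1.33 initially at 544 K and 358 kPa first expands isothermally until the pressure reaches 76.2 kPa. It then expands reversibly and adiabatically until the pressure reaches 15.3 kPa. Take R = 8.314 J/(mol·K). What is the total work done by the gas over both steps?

V₁ = nRT₁/P₁ = 5.13×8.314×544/358 = 64.8 L.
Step 1 — Isothermal: T stays 544 K; PV = const ⇒ V₂ = 304 L, P₂ = 76.2 kPa.
ΔU = 0 (ideal gas, T constant).
W = nRT ln(V₂/V₁) = 5.13×8.314×544×ln(4.70) = 35900 J.
Q = ΔU + W = 35900 J.
State after step 1: P = 76.2 kPa, V = 304 L, T = 544 K.
Step 2 — Adiabatic: T₂/T₁ = (P₂/P₁)^((γ−1)/γ) ⇒ T₂ = 544×(0.201)^0.248 = 365 K; V₂ = 1020 L.
ΔU = nCvΔT = 5.13×25.2×(365−544) = -23100 J.
Q = 0 for an adiabatic process, so W = −ΔU = 23100 J.
Net over both steps: W = 59000 J, Q = 35900 J, ΔU = -23100 J.

59000 J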